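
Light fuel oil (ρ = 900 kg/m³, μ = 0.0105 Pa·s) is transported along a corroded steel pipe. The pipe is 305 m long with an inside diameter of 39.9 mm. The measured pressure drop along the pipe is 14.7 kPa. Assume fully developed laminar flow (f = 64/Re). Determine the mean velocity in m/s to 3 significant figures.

For laminar flow, f = 64/Re with Re = ρVD/μ, so Darcy-Weisbach reduces to ΔP = 32μLV/D². Solving for V: V = ΔP·D²/(32μL) = 1.47e+04·(0.0399)²/(32·0.0105·305) = 0.2284 m/s.
Check: Re = ρVD/μ = 900·0.2284·0.0399/0.0105 = 781 < 2300, so the laminar assumption holds.

V ≈ 0.228 m/s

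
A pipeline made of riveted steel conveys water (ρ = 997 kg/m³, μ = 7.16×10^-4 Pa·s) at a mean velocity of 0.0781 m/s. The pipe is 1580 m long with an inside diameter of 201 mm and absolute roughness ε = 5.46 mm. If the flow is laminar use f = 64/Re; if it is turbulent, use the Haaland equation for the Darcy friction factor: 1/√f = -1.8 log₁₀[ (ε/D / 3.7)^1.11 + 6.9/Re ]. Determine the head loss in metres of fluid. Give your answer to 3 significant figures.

h_f ≈ 0.138 m

Reynolds number Re = ρVD/μ = 997 · 0.0781 · 0.201 / 0.000716 = 2.186e+04.
Re > 4000 → turbulent. Relative roughness ε/D = 0.00546/0.201 = 0.0272. Haaland: 1/√f = -1.8 log₁₀[(0.0272/3.7)^1.11 + 6.9/2.186e+04] = -1.8 log₁₀[0.00428 + 0.000316] = 4.208, so f = 0.05646.
Darcy-Weisbach: ΔP = f(L/D)(ρV²/2) = 0.05646·(1580/0.201)·(997·0.0781²/2) = 0.05646·7861·3.041 = 1350 Pa.
Head loss h_f = ΔP/(ρg) = 1350/(997·9.81) = 0.138 m.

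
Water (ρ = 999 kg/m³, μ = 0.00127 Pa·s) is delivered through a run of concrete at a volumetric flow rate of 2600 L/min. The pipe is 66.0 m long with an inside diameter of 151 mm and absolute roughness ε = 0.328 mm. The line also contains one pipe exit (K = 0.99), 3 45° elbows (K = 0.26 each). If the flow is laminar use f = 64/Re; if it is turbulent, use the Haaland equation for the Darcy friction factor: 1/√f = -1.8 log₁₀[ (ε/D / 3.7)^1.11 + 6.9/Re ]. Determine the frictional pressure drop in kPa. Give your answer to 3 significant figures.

ΔP ≈ 36.5 kPa

Q = 2600 L/min = 2600/60000 = 0.04333 m³/s.
Cross-sectional area A = πD²/4 = π(0.151)²/4 = 0.01791 m²; mean velocity V = Q/A = 0.04333/0.01791 = 2.42 m/s.
Reynolds number Re = ρVD/μ = 999 · 2.42 · 0.151 / 0.00127 = 2.874e+05.
Re > 4000 → turbulent. Relative roughness ε/D = 0.000328/0.151 = 0.00217. Haaland: 1/√f = -1.8 log₁₀[(0.00217/3.7)^1.11 + 6.9/2.874e+05] = -1.8 log₁₀[0.000259 + 2.4e-05] = 6.387, so f = 0.02451.
Total minor-loss coefficient ΣK = 1·0.99 + 3·0.26 = 1.77.
ΔP = [f·L/D + ΣK]·(ρV²/2) = [0.02451·66/0.151 + 1.77]·(999·2.42²/2) = [10.72 + 1.77]·2925 = 3.652e+04 Pa.
ΔP = 3.652e+04 Pa = 36.5 kPa.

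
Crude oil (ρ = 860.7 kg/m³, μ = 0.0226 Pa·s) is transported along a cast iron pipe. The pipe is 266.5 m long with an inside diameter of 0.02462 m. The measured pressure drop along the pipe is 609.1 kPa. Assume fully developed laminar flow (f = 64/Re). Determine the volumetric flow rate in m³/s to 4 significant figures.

Q ≈ 9.120×10^-4 m³/s

For laminar flow, f = 64/Re with Re = ρVD/μ, so Darcy-Weisbach reduces to ΔP = 32μLV/D². Solving for V: V = ΔP·D²/(32μL) = 6.091e+05·(0.02462)²/(32·0.0226·266.5) = 1.916 m/s.
Check: Re = ρVD/μ = 860.7·1.916·0.02462/0.0226 = 1796 < 2300, so the laminar assumption holds.
Q = V·A = 1.916·(π/4·0.02462²) = 0.000912 m³/s = 9.120×10^-4 m³/s.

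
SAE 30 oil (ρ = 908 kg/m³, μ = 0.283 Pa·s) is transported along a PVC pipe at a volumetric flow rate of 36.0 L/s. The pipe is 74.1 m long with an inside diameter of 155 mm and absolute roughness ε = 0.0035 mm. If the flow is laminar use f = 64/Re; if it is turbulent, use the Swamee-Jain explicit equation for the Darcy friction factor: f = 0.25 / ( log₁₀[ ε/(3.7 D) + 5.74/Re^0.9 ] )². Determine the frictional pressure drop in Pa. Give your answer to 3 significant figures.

ΔP ≈ 53300 Pa

Q = 36.0 L/s = 36.0/1000 = 0.036 m³/s.
Cross-sectional area A = πD²/4 = π(0.155)²/4 = 0.01887 m²; mean velocity V = Q/A = 0.036/0.01887 = 1.908 m/s.
Reynolds number Re = ρVD/μ = 908 · 1.908 · 0.155 / 0.283 = 948.8.
Re < 2300 → laminar flow, so f = 64/Re = 64/948.8 = 0.06745 (the turbulent correlation is not needed).
Darcy-Weisbach: ΔP = f(L/D)(ρV²/2) = 0.06745·(74.1/0.155)·(908·1.908²/2) = 0.06745·478.1·1653 = 5.329e+04 Pa.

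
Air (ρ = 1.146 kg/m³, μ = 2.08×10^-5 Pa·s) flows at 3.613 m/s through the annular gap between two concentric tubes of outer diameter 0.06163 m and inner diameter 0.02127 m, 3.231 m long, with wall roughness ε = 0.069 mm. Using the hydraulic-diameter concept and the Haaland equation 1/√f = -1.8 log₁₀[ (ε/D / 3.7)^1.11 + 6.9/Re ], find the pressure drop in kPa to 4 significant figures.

Hydraulic diameter D_h = 4A/P = D_o - D_i = 0.06163 - 0.02127 = 0.04036 m.
Re = ρVD_h/μ = 1.146·3.613·0.04036/2.08e-05 = 8034.
ε/D_h = 6.9e-05/0.04036 = 0.00171; Haaland gives 1/√f = -1.8 log₁₀[0.000199+0.000859] = 5.356, so f = 0.03485.
ΔP = f(L/D_h)(ρV²/2) = 0.03485·3.231/0.04036·7.48 = 20.87 Pa.
ΔP = 0.02087 kPa.

ΔP ≈ 0.02087 kPa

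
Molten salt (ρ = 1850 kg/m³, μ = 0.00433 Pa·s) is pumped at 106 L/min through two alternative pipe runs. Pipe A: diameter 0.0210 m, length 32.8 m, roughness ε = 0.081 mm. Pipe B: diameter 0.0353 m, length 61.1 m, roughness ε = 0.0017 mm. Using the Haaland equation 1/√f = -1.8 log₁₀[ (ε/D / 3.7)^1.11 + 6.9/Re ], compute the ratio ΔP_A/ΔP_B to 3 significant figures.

ΔP_A/ΔP_B ≈ 9.10

Pipe A: V = Q/A = 0.001767/0.0003464 = 5.101 m/s; Re = 4.576e+04; ε/D = 0.00386; Haaland → f = 0.03027; ΔP_A = f(L/D)(ρV²/2) = 1.138e+06 Pa.
Pipe B: V = Q/A = 0.001767/0.0009787 = 1.805 m/s; Re = 2.723e+04; ε/D = 4.82e-05; Haaland → f = 0.02395; ΔP_B = f(L/D)(ρV²/2) = 1.25e+05 Pa.
ΔP_A/ΔP_B = 1.138e+06/1.25e+05 = 9.10.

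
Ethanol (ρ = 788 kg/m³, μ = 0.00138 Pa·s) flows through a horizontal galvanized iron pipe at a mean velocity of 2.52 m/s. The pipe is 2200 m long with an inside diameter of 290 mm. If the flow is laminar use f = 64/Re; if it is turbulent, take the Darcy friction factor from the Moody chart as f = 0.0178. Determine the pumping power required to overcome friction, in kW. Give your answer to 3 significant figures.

P ≈ 56.2 kW

Reynolds number Re = ρVD/μ = 788 · 2.52 · 0.29 / 0.00138 = 4.173e+05.
Re > 4000 → turbulent; use the Moody-chart value f = 0.0178.
Darcy-Weisbach: ΔP = f(L/D)(ρV²/2) = 0.0178·(2200/0.29)·(788·2.52²/2) = 0.0178·7586·2502 = 3.379e+05 Pa.
Q = V·A = 2.52·0.06605 = 0.1665 m³/s.
Pumping power P = QΔP = 0.1665·3.379e+05 = 56240 W = 56.2 kW.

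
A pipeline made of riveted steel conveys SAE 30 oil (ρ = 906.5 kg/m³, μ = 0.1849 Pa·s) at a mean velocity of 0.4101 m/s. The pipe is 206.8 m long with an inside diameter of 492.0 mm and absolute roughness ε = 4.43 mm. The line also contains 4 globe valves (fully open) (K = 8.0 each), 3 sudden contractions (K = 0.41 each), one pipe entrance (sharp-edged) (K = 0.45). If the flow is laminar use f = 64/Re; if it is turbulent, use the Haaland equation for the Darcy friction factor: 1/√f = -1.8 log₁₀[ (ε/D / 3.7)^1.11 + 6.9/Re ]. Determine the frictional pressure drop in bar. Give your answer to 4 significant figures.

Reynolds number Re = ρVD/μ = 906.5 · 0.4101 · 0.492 / 0.185 = 989.2.
Re < 2300 → laminar flow, so f = 64/Re = 64/989.2 = 0.0647 (the turbulent correlation is not needed).
Total minor-loss coefficient ΣK = 4·8 + 3·0.41 + 1·0.45 = 33.7.
ΔP = [f·L/D + ΣK]·(ρV²/2) = [0.0647·206.8/0.492 + 33.7]·(906.5·0.4101²/2) = [27.19 + 33.7]·76.23 = 4640 Pa.
ΔP = 4640 Pa = 0.04640 bar.

ΔP ≈ 0.04640 bar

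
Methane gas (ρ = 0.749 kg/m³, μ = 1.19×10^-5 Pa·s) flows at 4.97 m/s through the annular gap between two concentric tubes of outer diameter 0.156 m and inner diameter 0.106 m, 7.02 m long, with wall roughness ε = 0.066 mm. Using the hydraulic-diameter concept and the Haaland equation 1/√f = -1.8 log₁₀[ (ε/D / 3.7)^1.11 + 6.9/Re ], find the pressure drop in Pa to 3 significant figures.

Hydraulic diameter D_h = 4A/P = D_o - D_i = 0.156 - 0.106 = 0.05 m.
Re = ρVD_h/μ = 0.749·4.97·0.05/1.19e-05 = 1.564e+04.
ε/D_h = 6.6e-05/0.05 = 0.00132; Haaland gives 1/√f = -1.8 log₁₀[0.000149+0.000441] = 5.812, so f = 0.0296.
ΔP = f(L/D_h)(ρV²/2) = 0.0296·7.02/0.05·9.25 = 38.44 Pa.

ΔP ≈ 38.4 Pa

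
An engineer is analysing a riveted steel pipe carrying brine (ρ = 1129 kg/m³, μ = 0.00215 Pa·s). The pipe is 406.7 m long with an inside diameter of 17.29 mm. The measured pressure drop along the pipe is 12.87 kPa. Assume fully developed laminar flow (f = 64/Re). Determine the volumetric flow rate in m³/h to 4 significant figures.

Q ≈ 0.1162 m³/h

For laminar flow, f = 64/Re with Re = ρVD/μ, so Darcy-Weisbach reduces to ΔP = 32μLV/D². Solving for V: V = ΔP·D²/(32μL) = 1.287e+04·(0.01729)²/(32·0.00215·406.7) = 0.1375 m/s.
Check: Re = ρVD/μ = 1129·0.1375·0.01729/0.00215 = 1248 < 2300, so the laminar assumption holds.
Q = V·A = 0.1375·(π/4·0.01729²) = 3.228e-05 m³/s = 0.1162 m³/h.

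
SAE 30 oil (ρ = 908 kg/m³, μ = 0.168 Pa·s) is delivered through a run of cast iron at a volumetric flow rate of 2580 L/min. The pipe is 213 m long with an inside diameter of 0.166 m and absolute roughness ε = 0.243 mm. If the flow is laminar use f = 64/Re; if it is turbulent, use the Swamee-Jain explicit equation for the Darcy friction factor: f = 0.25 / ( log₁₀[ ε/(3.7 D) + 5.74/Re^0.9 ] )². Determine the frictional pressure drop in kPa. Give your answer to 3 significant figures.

Q = 2580 L/min = 2580/60000 = 0.043 m³/s.
Cross-sectional area A = πD²/4 = π(0.166)²/4 = 0.02164 m²; mean velocity V = Q/A = 0.043/0.02164 = 1.987 m/s.
Reynolds number Re = ρVD/μ = 908 · 1.987 · 0.166 / 0.168 = 1783.
Re < 2300 → laminar flow, so f = 64/Re = 64/1783 = 0.0359 (the turbulent correlation is not needed).
Darcy-Weisbach: ΔP = f(L/D)(ρV²/2) = 0.0359·(213/0.166)·(908·1.987²/2) = 0.0359·1283·1792 = 8.256e+04 Pa.
ΔP = 8.256e+04 Pa = 82.6 kPa.

ΔP ≈ 82.6 kPa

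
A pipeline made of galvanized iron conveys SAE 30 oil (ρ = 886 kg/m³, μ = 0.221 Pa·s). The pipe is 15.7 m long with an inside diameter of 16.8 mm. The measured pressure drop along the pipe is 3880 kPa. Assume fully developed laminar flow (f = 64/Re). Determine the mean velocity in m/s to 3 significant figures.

For laminar flow, f = 64/Re with Re = ρVD/μ, so Darcy-Weisbach reduces to ΔP = 32μLV/D². Solving for V: V = ΔP·D²/(32μL) = 3.88e+06·(0.0168)²/(32·0.221·15.7) = 9.863 m/s.
Check: Re = ρVD/μ = 886·9.863·0.0168/0.221 = 664.3 < 2300, so the laminar assumption holds.

V ≈ 9.86 m/s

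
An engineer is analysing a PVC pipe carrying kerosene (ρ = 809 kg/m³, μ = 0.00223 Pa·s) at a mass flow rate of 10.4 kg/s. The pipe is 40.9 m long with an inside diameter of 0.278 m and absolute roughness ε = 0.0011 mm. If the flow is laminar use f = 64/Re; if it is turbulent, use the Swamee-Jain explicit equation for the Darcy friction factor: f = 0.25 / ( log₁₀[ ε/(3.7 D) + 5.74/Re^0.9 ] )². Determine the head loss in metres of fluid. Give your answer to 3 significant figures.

h_f ≈ 0.00854 m

A = πD²/4 = π(0.278)²/4 = 0.0607 m²; mean velocity V = ṁ/(ρA) = 10.4/(809 · 0.0607) = 0.2118 m/s.
Reynolds number Re = ρVD/μ = 809 · 0.2118 · 0.278 / 0.00223 = 2.136e+04.
Re > 4000 → turbulent. Relative roughness ε/D = 1.1e-06/0.278 = 3.96e-06. Swamee-Jain: f = 0.25/(log₁₀[3.96e-06/3.7 + 5.74/2.136e+04^0.9])² = 0.25/(log₁₀[1.07e-06 + 0.000728])² = 0.25/(-3.137)² = 0.0254.
Darcy-Weisbach: ΔP = f(L/D)(ρV²/2) = 0.0254·(40.9/0.278)·(809·0.2118²/2) = 0.0254·147.1·18.14 = 67.81 Pa.
Head loss h_f = ΔP/(ρg) = 67.81/(809·9.81) = 0.00854 m.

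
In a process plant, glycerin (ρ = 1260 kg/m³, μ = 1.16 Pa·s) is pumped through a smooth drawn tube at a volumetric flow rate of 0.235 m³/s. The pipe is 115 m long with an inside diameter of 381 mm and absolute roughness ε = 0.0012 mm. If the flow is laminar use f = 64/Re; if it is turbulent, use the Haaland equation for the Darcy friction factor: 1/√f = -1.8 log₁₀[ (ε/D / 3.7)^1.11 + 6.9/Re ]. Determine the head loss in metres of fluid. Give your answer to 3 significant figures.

h_f ≈ 4.90 m

Cross-sectional area A = πD²/4 = π(0.381)²/4 = 0.114 m²; mean velocity V = Q/A = 0.235/0.114 = 2.061 m/s.
Reynolds number Re = ρVD/μ = 1260 · 2.061 · 0.381 / 1.16 = 853.
Re < 2300 → laminar flow, so f = 64/Re = 64/853 = 0.07503 (the turbulent correlation is not needed).
Darcy-Weisbach: ΔP = f(L/D)(ρV²/2) = 0.07503·(115/0.381)·(1260·2.061²/2) = 0.07503·301.8·2677 = 6.062e+04 Pa.
Head loss h_f = ΔP/(ρg) = 6.062e+04/(1260·9.81) = 4.90 m.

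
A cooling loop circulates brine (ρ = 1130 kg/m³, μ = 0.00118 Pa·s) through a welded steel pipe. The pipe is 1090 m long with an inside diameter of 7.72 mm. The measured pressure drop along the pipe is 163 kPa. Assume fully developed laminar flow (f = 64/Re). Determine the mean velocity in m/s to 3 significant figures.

For laminar flow, f = 64/Re with Re = ρVD/μ, so Darcy-Weisbach reduces to ΔP = 32μLV/D². Solving for V: V = ΔP·D²/(32μL) = 1.63e+05·(0.00772)²/(32·0.00118·1090) = 0.236 m/s.
Check: Re = ρVD/μ = 1130·0.236·0.00772/0.00118 = 1745 < 2300, so the laminar assumption holds.

V ≈ 0.236 m/s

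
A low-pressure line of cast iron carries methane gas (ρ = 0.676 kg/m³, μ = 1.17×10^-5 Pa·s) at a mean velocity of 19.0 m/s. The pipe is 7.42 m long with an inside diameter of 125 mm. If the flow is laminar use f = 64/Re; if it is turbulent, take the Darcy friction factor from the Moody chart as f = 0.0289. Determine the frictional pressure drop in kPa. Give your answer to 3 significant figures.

Reynolds number Re = ρVD/μ = 0.676 · 19 · 0.125 / 1.17e-05 = 1.372e+05.
Re > 4000 → turbulent; use the Moody-chart value f = 0.0289.
Darcy-Weisbach: ΔP = f(L/D)(ρV²/2) = 0.0289·(7.42/0.125)·(0.676·19²/2) = 0.0289·59.36·122 = 209.3 Pa.
ΔP = 209.3 Pa = 0.209 kPa.

ΔP ≈ 0.209 kPa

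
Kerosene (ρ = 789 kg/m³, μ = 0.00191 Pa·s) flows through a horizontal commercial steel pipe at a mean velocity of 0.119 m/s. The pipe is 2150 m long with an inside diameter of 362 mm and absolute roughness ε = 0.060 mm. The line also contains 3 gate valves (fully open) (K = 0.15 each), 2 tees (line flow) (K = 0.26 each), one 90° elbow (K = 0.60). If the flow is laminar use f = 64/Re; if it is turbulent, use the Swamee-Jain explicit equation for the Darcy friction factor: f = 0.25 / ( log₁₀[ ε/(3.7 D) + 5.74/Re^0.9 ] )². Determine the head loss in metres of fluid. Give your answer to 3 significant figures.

h_f ≈ 0.117 m

Reynolds number Re = ρVD/μ = 789 · 0.119 · 0.362 / 0.00191 = 1.78e+04.
Re > 4000 → turbulent. Relative roughness ε/D = 6e-05/0.362 = 0.000166. Swamee-Jain: f = 0.25/(log₁₀[0.000166/3.7 + 5.74/1.78e+04^0.9])² = 0.25/(log₁₀[4.48e-05 + 0.000858])² = 0.25/(-3.044)² = 0.02698.
Total minor-loss coefficient ΣK = 3·0.15 + 2·0.26 + 1·0.6 = 1.57.
ΔP = [f·L/D + ΣK]·(ρV²/2) = [0.02698·2150/0.362 + 1.57]·(789·0.119²/2) = [160.2 + 1.57]·5.587 = 903.8 Pa.
Head loss h_f = ΔP/(ρg) = 903.8/(789·9.81) = 0.117 m.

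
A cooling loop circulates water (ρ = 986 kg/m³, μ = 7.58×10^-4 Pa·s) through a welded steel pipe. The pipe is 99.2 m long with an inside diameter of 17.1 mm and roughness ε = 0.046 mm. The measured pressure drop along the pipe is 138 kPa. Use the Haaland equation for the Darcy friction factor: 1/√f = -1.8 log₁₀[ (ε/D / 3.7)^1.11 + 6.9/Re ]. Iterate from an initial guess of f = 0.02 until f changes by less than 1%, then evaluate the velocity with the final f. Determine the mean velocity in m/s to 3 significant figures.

Rearranging Darcy-Weisbach: V = √(2·ΔP·D/(f·L·ρ)). With ε/D = 4.6e-05/0.0171 = 0.00269, iterate starting from f = 0.02:
  f = 0.02 → V = √(2·1.38e+05·0.0171/(0.02·99.2·986)) = 1.553 m/s; Re = ρVD/μ = 3.455e+04; f → 0.02874
  f = 0.02874 → V = 1.296 m/s; Re = 2.882e+04; f → 0.0293
  f = 0.0293 → V = 1.283 m/s; Re = 2.855e+04; f → 0.02933
Converged (Δf/f < 1%). With the final f = 0.02933: V = √(2·1.38e+05·0.0171/(0.02933·99.2·986)) = 1.283 m/s.

V ≈ 1.28 m/s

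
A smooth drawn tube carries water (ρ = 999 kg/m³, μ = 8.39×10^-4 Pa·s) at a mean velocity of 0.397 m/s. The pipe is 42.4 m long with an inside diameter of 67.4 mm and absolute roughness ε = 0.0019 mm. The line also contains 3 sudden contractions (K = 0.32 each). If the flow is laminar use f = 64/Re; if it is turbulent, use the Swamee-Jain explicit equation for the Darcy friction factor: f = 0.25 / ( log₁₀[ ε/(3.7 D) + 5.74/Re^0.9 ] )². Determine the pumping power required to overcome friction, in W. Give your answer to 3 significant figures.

Reynolds number Re = ρVD/μ = 999 · 0.397 · 0.0674 / 0.000839 = 3.186e+04.
Re > 4000 → turbulent. Relative roughness ε/D = 1.9e-06/0.0674 = 2.82e-05. Swamee-Jain: f = 0.25/(log₁₀[2.82e-05/3.7 + 5.74/3.186e+04^0.9])² = 0.25/(log₁₀[7.62e-06 + 0.000508])² = 0.25/(-3.288)² = 0.02313.
Total minor-loss coefficient ΣK = 3·0.32 = 0.96.
ΔP = [f·L/D + ΣK]·(ρV²/2) = [0.02313·42.4/0.0674 + 0.96]·(999·0.397²/2) = [14.55 + 0.96]·78.73 = 1221 Pa.
Q = V·A = 0.397·0.003568 = 0.001416 m³/s.
Pumping power P = QΔP = 0.001416·1221 = 1.730 W = 1.73 W.

P ≈ 1.73 W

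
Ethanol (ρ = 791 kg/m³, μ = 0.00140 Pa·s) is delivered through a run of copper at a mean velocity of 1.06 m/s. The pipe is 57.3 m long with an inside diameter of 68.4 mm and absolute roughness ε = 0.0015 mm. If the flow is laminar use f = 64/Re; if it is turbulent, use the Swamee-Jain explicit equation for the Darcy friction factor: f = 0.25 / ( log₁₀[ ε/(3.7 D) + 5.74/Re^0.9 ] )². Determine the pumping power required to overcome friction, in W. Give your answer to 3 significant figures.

Reynolds number Re = ρVD/μ = 791 · 1.06 · 0.0684 / 0.0014 = 4.096e+04.
Re > 4000 → turbulent. Relative roughness ε/D = 1.5e-06/0.0684 = 2.19e-05. Swamee-Jain: f = 0.25/(log₁₀[2.19e-05/3.7 + 5.74/4.096e+04^0.9])² = 0.25/(log₁₀[5.93e-06 + 0.000405])² = 0.25/(-3.386)² = 0.02181.
Darcy-Weisbach: ΔP = f(L/D)(ρV²/2) = 0.02181·(57.3/0.0684)·(791·1.06²/2) = 0.02181·837.7·444.4 = 8118 Pa.
Q = V·A = 1.06·0.003675 = 0.003895 m³/s.
Pumping power P = QΔP = 0.003895·8118 = 31.62 W = 31.6 W.

P ≈ 31.6 W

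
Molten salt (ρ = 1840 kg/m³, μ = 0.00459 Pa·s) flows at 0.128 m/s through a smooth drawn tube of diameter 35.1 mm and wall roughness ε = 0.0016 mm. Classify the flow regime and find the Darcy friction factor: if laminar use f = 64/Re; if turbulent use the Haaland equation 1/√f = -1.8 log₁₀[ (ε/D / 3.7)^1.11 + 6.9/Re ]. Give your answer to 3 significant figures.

Re = ρVD/μ = 1840·0.128·0.0351/0.00459 = 1801.
Re < 2300 → laminar, so f = 64/Re = 0.03554 (roughness is irrelevant in laminar flow).

f ≈ 0.0355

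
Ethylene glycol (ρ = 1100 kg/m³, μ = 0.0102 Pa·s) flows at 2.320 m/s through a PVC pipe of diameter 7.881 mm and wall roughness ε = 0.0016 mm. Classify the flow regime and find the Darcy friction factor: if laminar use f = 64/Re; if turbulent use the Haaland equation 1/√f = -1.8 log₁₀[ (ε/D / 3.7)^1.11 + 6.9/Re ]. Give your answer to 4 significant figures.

f ≈ 0.03246

Re = ρVD/μ = 1100·2.32·0.007881/0.0102 = 1972.
Re < 2300 → laminar, so f = 64/Re = 0.03246 (roughness is irrelevant in laminar flow).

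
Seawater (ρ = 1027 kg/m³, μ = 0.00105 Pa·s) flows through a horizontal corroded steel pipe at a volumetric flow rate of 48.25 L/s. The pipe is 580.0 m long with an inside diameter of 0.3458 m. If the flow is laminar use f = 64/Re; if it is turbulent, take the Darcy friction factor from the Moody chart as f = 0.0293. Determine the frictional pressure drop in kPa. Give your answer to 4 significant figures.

ΔP ≈ 6.661 kPa

Q = 48.25 L/s = 48.25/1000 = 0.04825 m³/s.
Cross-sectional area A = πD²/4 = π(0.3458)²/4 = 0.09392 m²; mean velocity V = Q/A = 0.04825/0.09392 = 0.5138 m/s.
Reynolds number Re = ρVD/μ = 1027 · 0.5138 · 0.3458 / 0.00105 = 1.738e+05.
Re > 4000 → turbulent; use the Moody-chart value f = 0.0293.
Darcy-Weisbach: ΔP = f(L/D)(ρV²/2) = 0.0293·(580/0.3458)·(1027·0.5138²/2) = 0.0293·1677·135.5 = 6661 Pa.
ΔP = 6661 Pa = 6.661 kPa.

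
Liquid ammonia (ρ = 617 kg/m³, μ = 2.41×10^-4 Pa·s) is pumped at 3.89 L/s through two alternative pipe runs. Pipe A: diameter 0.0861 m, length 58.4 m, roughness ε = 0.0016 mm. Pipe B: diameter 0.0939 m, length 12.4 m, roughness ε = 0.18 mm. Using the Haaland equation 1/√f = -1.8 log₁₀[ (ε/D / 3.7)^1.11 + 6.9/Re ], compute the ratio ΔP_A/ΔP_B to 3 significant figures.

Pipe A: V = Q/A = 0.00389/0.005822 = 0.6681 m/s; Re = 1.473e+05; ε/D = 1.86e-05; Haaland → f = 0.01656; ΔP_A = f(L/D)(ρV²/2) = 1547 Pa.
Pipe B: V = Q/A = 0.00389/0.006925 = 0.5617 m/s; Re = 1.35e+05; ε/D = 0.00192; Haaland → f = 0.02438; ΔP_B = f(L/D)(ρV²/2) = 313.4 Pa.
ΔP_A/ΔP_B = 1547/313.4 = 4.94.

ΔP_A/ΔP_B ≈ 4.94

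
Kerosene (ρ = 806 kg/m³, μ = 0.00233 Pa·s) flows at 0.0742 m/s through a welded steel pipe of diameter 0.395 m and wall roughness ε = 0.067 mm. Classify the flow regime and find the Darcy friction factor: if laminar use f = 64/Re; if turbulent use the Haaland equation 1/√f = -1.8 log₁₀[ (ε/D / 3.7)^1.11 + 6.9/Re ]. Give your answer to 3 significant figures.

f ≈ 0.0310

Re = ρVD/μ = 806·0.0742·0.395/0.00233 = 1.014e+04.
Re > 4000 → turbulent. ε/D = 6.7e-05/0.395 = 0.00017; Haaland: 1/√f = -1.8 log₁₀[1.53e-05 + 0.000681] = 5.683, so f = 0.03096.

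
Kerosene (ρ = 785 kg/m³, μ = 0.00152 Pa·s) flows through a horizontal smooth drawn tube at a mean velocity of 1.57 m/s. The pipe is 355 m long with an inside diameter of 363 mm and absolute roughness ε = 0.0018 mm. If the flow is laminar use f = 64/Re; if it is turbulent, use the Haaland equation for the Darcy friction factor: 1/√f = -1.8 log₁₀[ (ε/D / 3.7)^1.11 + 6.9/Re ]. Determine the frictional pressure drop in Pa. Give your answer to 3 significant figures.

Reynolds number Re = ρVD/μ = 785 · 1.57 · 0.363 / 0.00152 = 2.943e+05.
Re > 4000 → turbulent. Relative roughness ε/D = 1.8e-06/0.363 = 4.96e-06. Haaland: 1/√f = -1.8 log₁₀[(4.96e-06/3.7)^1.11 + 6.9/2.943e+05] = -1.8 log₁₀[3.03e-07 + 2.34e-05] = 8.324, so f = 0.01443.
Darcy-Weisbach: ΔP = f(L/D)(ρV²/2) = 0.01443·(355/0.363)·(785·1.57²/2) = 0.01443·978·967.5 = 1.366e+04 Pa.

ΔP ≈ 13700 Pa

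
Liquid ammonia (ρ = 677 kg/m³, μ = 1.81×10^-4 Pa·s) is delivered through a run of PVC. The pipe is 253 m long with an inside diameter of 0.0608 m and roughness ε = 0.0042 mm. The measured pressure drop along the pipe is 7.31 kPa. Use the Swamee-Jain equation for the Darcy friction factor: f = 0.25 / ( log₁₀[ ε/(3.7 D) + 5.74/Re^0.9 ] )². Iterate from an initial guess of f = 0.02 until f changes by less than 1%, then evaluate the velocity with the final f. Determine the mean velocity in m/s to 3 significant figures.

Rearranging Darcy-Weisbach: V = √(2·ΔP·D/(f·L·ρ)). With ε/D = 4.2e-06/0.0608 = 6.91e-05, iterate starting from f = 0.02:
  f = 0.02 → V = √(2·7310·0.0608/(0.02·253·677)) = 0.5094 m/s; Re = ρVD/μ = 1.158e+05; f → 0.01777
  f = 0.01777 → V = 0.5403 m/s; Re = 1.229e+05; f → 0.01758
  f = 0.01758 → V = 0.5433 m/s; Re = 1.236e+05; f → 0.01756
Converged (Δf/f < 1%). With the final f = 0.01756: V = √(2·7310·0.0608/(0.01756·253·677)) = 0.5436 m/s.

V ≈ 0.544 m/s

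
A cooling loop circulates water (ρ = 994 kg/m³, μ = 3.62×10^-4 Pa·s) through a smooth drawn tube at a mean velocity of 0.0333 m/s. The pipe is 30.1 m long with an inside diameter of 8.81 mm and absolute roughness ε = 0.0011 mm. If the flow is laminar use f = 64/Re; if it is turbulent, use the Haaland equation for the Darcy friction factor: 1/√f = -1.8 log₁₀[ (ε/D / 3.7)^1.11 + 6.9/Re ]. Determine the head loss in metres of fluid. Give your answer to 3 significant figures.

h_f ≈ 0.0153 m

Reynolds number Re = ρVD/μ = 994 · 0.0333 · 0.00881 / 0.000362 = 805.6.
Re < 2300 → laminar flow, so f = 64/Re = 64/805.6 = 0.07945 (the turbulent correlation is not needed).
Darcy-Weisbach: ΔP = f(L/D)(ρV²/2) = 0.07945·(30.1/0.00881)·(994·0.0333²/2) = 0.07945·3417·0.5511 = 149.6 Pa.
Head loss h_f = ΔP/(ρg) = 149.6/(994·9.81) = 0.0153 m.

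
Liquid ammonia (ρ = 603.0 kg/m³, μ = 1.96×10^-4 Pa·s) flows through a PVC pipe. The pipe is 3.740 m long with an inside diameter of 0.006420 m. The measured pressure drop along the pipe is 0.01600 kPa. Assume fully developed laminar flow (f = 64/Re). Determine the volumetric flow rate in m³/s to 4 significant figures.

For laminar flow, f = 64/Re with Re = ρVD/μ, so Darcy-Weisbach reduces to ΔP = 32μLV/D². Solving for V: V = ΔP·D²/(32μL) = 16·(0.00642)²/(32·0.000196·3.74) = 0.02811 m/s.
Check: Re = ρVD/μ = 603·0.02811·0.00642/0.000196 = 555.3 < 2300, so the laminar assumption holds.
Q = V·A = 0.02811·(π/4·0.00642²) = 9.101e-07 m³/s = 9.101×10^-7 m³/s.

Q ≈ 9.101×10^-7 m³/s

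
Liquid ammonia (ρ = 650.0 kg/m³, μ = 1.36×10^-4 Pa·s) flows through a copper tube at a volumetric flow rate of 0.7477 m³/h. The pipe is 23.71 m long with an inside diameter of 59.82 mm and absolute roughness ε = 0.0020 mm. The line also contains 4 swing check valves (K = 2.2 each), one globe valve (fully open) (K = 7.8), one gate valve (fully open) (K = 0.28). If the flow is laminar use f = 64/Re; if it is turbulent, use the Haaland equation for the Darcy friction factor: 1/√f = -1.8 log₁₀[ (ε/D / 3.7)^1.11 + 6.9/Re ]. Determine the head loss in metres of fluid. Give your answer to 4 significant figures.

h_f ≈ 0.007506 m

Q = 0.7477 m³/h = 0.7477/3600 = 0.0002077 m³/s.
Cross-sectional area A = πD²/4 = π(0.05982)²/4 = 0.00281 m²; mean velocity V = Q/A = 0.0002077/0.00281 = 0.0739 m/s.
Reynolds number Re = ρVD/μ = 650 · 0.0739 · 0.05982 / 0.000136 = 2.113e+04.
Re > 4000 → turbulent. Relative roughness ε/D = 2e-06/0.05982 = 3.34e-05. Haaland: 1/√f = -1.8 log₁₀[(3.34e-05/3.7)^1.11 + 6.9/2.113e+04] = -1.8 log₁₀[2.52e-06 + 0.000327] = 6.269, so f = 0.02545.
Total minor-loss coefficient ΣK = 4·2.2 + 1·7.8 + 1·0.28 = 16.9.
ΔP = [f·L/D + ΣK]·(ρV²/2) = [0.02545·23.71/0.05982 + 16.9]·(650·0.0739²/2) = [10.09 + 16.9]·1.775 = 47.86 Pa.
Head loss h_f = ΔP/(ρg) = 47.86/(650·9.81) = 0.007506 m.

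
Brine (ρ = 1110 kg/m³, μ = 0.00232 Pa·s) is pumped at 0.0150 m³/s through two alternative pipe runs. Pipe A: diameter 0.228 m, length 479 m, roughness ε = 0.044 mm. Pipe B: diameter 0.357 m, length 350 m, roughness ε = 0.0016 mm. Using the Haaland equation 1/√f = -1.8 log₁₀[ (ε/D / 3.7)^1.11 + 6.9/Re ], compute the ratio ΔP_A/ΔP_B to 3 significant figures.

ΔP_A/ΔP_B ≈ 11.8

Pipe A: V = Q/A = 0.015/0.04083 = 0.3674 m/s; Re = 4.008e+04; ε/D = 0.000193; Haaland → f = 0.02228; ΔP_A = f(L/D)(ρV²/2) = 3507 Pa.
Pipe B: V = Q/A = 0.015/0.1001 = 0.1499 m/s; Re = 2.56e+04; ε/D = 4.48e-06; Haaland → f = 0.02423; ΔP_B = f(L/D)(ρV²/2) = 296.1 Pa.
ΔP_A/ΔP_B = 3507/296.1 = 11.8.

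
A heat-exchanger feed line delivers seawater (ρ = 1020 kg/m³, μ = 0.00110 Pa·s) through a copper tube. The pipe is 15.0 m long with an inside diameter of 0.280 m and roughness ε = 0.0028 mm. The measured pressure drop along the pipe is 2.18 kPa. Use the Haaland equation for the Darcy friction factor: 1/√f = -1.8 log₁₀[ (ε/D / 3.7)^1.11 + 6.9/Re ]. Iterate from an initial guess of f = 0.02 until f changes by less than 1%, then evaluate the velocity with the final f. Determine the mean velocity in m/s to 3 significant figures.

Rearranging Darcy-Weisbach: V = √(2·ΔP·D/(f·L·ρ)). With ε/D = 2.8e-06/0.28 = 1e-05, iterate starting from f = 0.02:
  f = 0.02 → V = √(2·2180·0.28/(0.02·15·1020)) = 1.997 m/s; Re = ρVD/μ = 5.186e+05; f → 0.01309
  f = 0.01309 → V = 2.469 m/s; Re = 6.409e+05; f → 0.01264
  f = 0.01264 → V = 2.513 m/s; Re = 6.524e+05; f → 0.0126
Converged (Δf/f < 1%). With the final f = 0.0126: V = √(2·2180·0.28/(0.0126·15·1020)) = 2.517 m/s.

V ≈ 2.52 m/s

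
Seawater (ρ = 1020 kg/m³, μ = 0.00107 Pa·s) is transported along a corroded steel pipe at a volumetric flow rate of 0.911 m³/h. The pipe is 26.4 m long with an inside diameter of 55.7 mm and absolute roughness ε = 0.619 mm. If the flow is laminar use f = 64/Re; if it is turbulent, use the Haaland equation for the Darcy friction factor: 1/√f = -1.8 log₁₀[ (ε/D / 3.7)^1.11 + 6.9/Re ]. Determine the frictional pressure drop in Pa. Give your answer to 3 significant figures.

ΔP ≈ 124 Pa

Q = 0.911 m³/h = 0.911/3600 = 0.0002531 m³/s.
Cross-sectional area A = πD²/4 = π(0.0557)²/4 = 0.002437 m²; mean velocity V = Q/A = 0.0002531/0.002437 = 0.1039 m/s.
Reynolds number Re = ρVD/μ = 1020 · 0.1039 · 0.0557 / 0.00107 = 5514.
Re > 4000 → turbulent. Relative roughness ε/D = 0.000619/0.0557 = 0.0111. Haaland: 1/√f = -1.8 log₁₀[(0.0111/3.7)^1.11 + 6.9/5514] = -1.8 log₁₀[0.00159 + 0.00125] = 4.585, so f = 0.04757.
Darcy-Weisbach: ΔP = f(L/D)(ρV²/2) = 0.04757·(26.4/0.0557)·(1020·0.1039²/2) = 0.04757·474·5.5 = 124 Pa.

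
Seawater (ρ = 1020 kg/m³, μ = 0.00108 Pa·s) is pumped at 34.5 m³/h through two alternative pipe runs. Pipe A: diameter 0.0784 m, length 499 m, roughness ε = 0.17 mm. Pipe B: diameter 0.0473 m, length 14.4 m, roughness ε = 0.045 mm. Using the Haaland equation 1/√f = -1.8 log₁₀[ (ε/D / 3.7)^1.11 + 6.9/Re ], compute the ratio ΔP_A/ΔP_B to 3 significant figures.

ΔP_A/ΔP_B ≈ 3.37

Pipe A: V = Q/A = 0.009583/0.004827 = 1.985 m/s; Re = 1.47e+05; ε/D = 0.00217; Haaland → f = 0.02498; ΔP_A = f(L/D)(ρV²/2) = 3.195e+05 Pa.
Pipe B: V = Q/A = 0.009583/0.001757 = 5.454 m/s; Re = 2.436e+05; ε/D = 0.000951; Haaland → f = 0.0205; ΔP_B = f(L/D)(ρV²/2) = 9.469e+04 Pa.
ΔP_A/ΔP_B = 3.195e+05/9.469e+04 = 3.37.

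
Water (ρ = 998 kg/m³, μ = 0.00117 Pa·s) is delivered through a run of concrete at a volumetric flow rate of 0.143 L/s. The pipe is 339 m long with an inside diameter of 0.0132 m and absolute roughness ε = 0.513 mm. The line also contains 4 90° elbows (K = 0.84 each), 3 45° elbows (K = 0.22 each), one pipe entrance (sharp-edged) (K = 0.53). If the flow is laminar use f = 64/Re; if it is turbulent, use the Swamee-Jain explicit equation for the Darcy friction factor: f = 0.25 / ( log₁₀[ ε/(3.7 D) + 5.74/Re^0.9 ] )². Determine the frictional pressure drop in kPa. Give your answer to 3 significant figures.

ΔP ≈ 942 kPa

Q = 0.143 L/s = 0.143/1000 = 0.000143 m³/s.
Cross-sectional area A = πD²/4 = π(0.0132)²/4 = 0.0001368 m²; mean velocity V = Q/A = 0.000143/0.0001368 = 1.045 m/s.
Reynolds number Re = ρVD/μ = 998 · 1.045 · 0.0132 / 0.00117 = 1.177e+04.
Re > 4000 → turbulent. Relative roughness ε/D = 0.000513/0.0132 = 0.0389. Swamee-Jain: f = 0.25/(log₁₀[0.0389/3.7 + 5.74/1.177e+04^0.9])² = 0.25/(log₁₀[0.0105 + 0.00125])² = 0.25/(-1.93)² = 0.06712.
Total minor-loss coefficient ΣK = 4·0.84 + 3·0.22 + 1·0.53 = 4.55.
ΔP = [f·L/D + ΣK]·(ρV²/2) = [0.06712·339/0.0132 + 4.55]·(998·1.045²/2) = [1724 + 4.55]·544.9 = 9.417e+05 Pa.
ΔP = 9.417e+05 Pa = 942 kPa.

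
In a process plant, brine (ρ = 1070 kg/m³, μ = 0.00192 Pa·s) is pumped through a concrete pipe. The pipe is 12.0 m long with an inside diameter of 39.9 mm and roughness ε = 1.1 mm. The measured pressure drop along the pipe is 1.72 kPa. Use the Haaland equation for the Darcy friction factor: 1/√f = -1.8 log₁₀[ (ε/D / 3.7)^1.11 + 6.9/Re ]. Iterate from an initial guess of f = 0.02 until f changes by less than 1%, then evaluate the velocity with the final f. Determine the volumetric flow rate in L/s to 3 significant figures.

Q ≈ 0.534 L/s

Rearranging Darcy-Weisbach: V = √(2·ΔP·D/(f·L·ρ)). With ε/D = 0.0011/0.0399 = 0.0276, iterate starting from f = 0.02:
  f = 0.02 → V = √(2·1720·0.0399/(0.02·12·1070)) = 0.7311 m/s; Re = ρVD/μ = 1.626e+04; f → 0.05727
  f = 0.05727 → V = 0.432 m/s; Re = 9606; f → 0.05858
  f = 0.05858 → V = 0.4272 m/s; Re = 9499; f → 0.05861
Converged (Δf/f < 1%). With the final f = 0.05861: V = √(2·1720·0.0399/(0.05861·12·1070)) = 0.4271 m/s.
Q = V·A = 0.4271·(π/4·0.0399²) = 0.000534 m³/s = 0.534 L/s.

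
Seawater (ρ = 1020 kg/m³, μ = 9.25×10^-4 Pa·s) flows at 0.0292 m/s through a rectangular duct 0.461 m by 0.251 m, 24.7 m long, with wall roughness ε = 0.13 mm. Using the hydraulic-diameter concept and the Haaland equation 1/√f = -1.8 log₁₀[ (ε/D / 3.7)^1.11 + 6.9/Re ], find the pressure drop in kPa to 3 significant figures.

Hydraulic diameter D_h = 4A/P = 4·(0.461·0.251)/(2·(0.461+0.251)) = 0.4628/1.424 = 0.325 m.
Re = ρVD_h/μ = 1020·0.0292·0.325/0.000925 = 1.047e+04.
ε/D_h = 0.00013/0.325 = 0.0004; Haaland gives 1/√f = -1.8 log₁₀[3.96e-05+0.000659] = 5.68, so f = 0.031.
ΔP = f(L/D_h)(ρV²/2) = 0.031·24.7/0.325·0.4348 = 1.024 Pa.
ΔP = 0.00102 kPa.

ΔP ≈ 0.00102 kPa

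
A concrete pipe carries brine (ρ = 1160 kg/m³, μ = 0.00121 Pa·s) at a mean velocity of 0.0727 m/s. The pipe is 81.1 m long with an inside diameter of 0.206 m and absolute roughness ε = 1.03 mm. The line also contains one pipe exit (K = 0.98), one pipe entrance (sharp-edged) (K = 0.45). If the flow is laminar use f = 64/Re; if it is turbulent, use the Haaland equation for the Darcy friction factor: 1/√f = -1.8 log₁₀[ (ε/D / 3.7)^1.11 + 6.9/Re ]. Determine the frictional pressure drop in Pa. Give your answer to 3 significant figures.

Reynolds number Re = ρVD/μ = 1160 · 0.0727 · 0.206 / 0.00121 = 1.436e+04.
Re > 4000 → turbulent. Relative roughness ε/D = 0.00103/0.206 = 0.005. Haaland: 1/√f = -1.8 log₁₀[(0.005/3.7)^1.11 + 6.9/1.436e+04] = -1.8 log₁₀[0.000653 + 0.000481] = 5.302, so f = 0.03558.
Total minor-loss coefficient ΣK = 1·0.98 + 1·0.45 = 1.43.
ΔP = [f·L/D + ΣK]·(ρV²/2) = [0.03558·81.1/0.206 + 1.43]·(1160·0.0727²/2) = [14.01 + 1.43]·3.065 = 47.32 Pa.

ΔP ≈ 47.3 Pa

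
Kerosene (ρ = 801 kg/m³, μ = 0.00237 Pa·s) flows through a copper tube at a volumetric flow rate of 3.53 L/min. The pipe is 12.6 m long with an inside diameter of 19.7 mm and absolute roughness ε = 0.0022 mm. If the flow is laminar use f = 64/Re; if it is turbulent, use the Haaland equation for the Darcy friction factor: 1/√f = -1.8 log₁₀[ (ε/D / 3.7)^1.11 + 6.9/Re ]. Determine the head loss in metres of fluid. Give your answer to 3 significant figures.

h_f ≈ 0.0605 m

Q = 3.53 L/min = 3.53/60000 = 5.883e-05 m³/s.
Cross-sectional area A = πD²/4 = π(0.0197)²/4 = 0.0003048 m²; mean velocity V = Q/A = 5.883e-05/0.0003048 = 0.193 m/s.
Reynolds number Re = ρVD/μ = 801 · 0.193 · 0.0197 / 0.00237 = 1285.
Re < 2300 → laminar flow, so f = 64/Re = 64/1285 = 0.0498 (the turbulent correlation is not needed).
Darcy-Weisbach: ΔP = f(L/D)(ρV²/2) = 0.0498·(12.6/0.0197)·(801·0.193²/2) = 0.0498·639.6·14.92 = 475.3 Pa.
Head loss h_f = ΔP/(ρg) = 475.3/(801·9.81) = 0.0605 m.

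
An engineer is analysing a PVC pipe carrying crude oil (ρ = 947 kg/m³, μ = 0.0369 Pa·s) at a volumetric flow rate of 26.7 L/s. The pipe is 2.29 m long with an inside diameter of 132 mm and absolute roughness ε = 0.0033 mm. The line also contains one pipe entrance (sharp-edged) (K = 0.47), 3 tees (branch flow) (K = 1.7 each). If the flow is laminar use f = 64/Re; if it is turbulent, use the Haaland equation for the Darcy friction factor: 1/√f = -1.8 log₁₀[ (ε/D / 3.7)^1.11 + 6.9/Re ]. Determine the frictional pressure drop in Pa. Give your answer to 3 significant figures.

Q = 26.7 L/s = 26.7/1000 = 0.0267 m³/s.
Cross-sectional area A = πD²/4 = π(0.132)²/4 = 0.01368 m²; mean velocity V = Q/A = 0.0267/0.01368 = 1.951 m/s.
Reynolds number Re = ρVD/μ = 947 · 1.951 · 0.132 / 0.0369 = 6610.
Re > 4000 → turbulent. Relative roughness ε/D = 3.3e-06/0.132 = 2.5e-05. Haaland: 1/√f = -1.8 log₁₀[(2.5e-05/3.7)^1.11 + 6.9/6610] = -1.8 log₁₀[1.82e-06 + 0.00104] = 5.365, so f = 0.03474.
Total minor-loss coefficient ΣK = 1·0.47 + 3·1.7 = 5.57.
ΔP = [f·L/D + ΣK]·(ρV²/2) = [0.03474·2.29/0.132 + 5.57]·(947·1.951²/2) = [0.6027 + 5.57]·1802 = 1.113e+04 Pa.

ΔP ≈ 11100 Pa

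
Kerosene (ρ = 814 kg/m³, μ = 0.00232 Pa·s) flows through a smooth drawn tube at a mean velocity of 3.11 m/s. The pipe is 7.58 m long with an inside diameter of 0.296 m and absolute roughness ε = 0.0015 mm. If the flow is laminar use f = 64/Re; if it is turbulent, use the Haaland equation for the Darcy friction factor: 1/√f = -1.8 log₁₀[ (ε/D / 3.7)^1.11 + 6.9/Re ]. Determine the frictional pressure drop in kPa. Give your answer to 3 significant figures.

ΔP ≈ 1.43 kPa

Reynolds number Re = ρVD/μ = 814 · 3.11 · 0.296 / 0.00232 = 3.23e+05.
Re > 4000 → turbulent. Relative roughness ε/D = 1.5e-06/0.296 = 5.07e-06. Haaland: 1/√f = -1.8 log₁₀[(5.07e-06/3.7)^1.11 + 6.9/3.23e+05] = -1.8 log₁₀[3.1e-07 + 2.14e-05] = 8.395, so f = 0.01419.
Darcy-Weisbach: ΔP = f(L/D)(ρV²/2) = 0.01419·(7.58/0.296)·(814·3.11²/2) = 0.01419·25.61·3937 = 1430 Pa.
ΔP = 1430 Pa = 1.43 kPa.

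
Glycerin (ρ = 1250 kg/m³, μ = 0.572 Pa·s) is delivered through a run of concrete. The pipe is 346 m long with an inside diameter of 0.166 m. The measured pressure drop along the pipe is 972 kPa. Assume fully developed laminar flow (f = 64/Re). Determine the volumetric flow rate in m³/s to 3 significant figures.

For laminar flow, f = 64/Re with Re = ρVD/μ, so Darcy-Weisbach reduces to ΔP = 32μLV/D². Solving for V: V = ΔP·D²/(32μL) = 9.72e+05·(0.166)²/(32·0.572·346) = 4.229 m/s.
Check: Re = ρVD/μ = 1250·4.229·0.166/0.572 = 1534 < 2300, so the laminar assumption holds.
Q = V·A = 4.229·(π/4·0.166²) = 0.09153 m³/s = 0.0915 m³/s.

Q ≈ 0.0915 m³/s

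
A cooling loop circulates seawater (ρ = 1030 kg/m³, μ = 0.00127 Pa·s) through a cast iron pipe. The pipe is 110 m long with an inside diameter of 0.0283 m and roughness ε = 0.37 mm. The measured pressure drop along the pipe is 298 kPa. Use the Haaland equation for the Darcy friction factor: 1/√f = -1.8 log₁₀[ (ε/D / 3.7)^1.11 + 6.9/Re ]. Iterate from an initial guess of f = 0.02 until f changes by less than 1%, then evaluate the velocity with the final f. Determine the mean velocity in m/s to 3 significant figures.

Rearranging Darcy-Weisbach: V = √(2·ΔP·D/(f·L·ρ)). With ε/D = 0.00037/0.0283 = 0.0131, iterate starting from f = 0.02:
  f = 0.02 → V = √(2·2.98e+05·0.0283/(0.02·110·1030)) = 2.728 m/s; Re = ρVD/μ = 6.262e+04; f → 0.04243
  f = 0.04243 → V = 1.873 m/s; Re = 4.299e+04; f → 0.04277
Converged (Δf/f < 1%). With the final f = 0.04277: V = √(2·2.98e+05·0.0283/(0.04277·110·1030)) = 1.866 m/s.

V ≈ 1.87 m/s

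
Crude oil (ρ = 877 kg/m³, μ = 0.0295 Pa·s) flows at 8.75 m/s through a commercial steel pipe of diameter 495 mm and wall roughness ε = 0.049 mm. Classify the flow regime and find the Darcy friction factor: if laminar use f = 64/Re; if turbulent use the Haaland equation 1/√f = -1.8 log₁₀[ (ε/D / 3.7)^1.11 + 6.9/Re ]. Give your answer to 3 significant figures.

f ≈ 0.0174

Re = ρVD/μ = 877·8.75·0.495/0.0295 = 1.288e+05.
Re > 4000 → turbulent. ε/D = 4.9e-05/0.495 = 9.9e-05; Haaland: 1/√f = -1.8 log₁₀[8.4e-06 + 5.36e-05] = 7.574, so f = 0.01743.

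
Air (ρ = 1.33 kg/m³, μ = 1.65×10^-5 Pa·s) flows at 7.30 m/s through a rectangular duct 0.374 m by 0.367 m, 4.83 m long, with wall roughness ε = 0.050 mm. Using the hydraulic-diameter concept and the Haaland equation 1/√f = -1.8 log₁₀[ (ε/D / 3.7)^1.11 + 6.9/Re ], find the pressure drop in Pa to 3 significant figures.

Hydraulic diameter D_h = 4A/P = 4·(0.374·0.367)/(2·(0.374+0.367)) = 0.549/1.482 = 0.3705 m.
Re = ρVD_h/μ = 1.33·7.3·0.3705/1.65e-05 = 2.18e+05.
ε/D_h = 5e-05/0.3705 = 0.000135; Haaland gives 1/√f = -1.8 log₁₀[1.19e-05+3.17e-05] = 7.851, so f = 0.01623.
ΔP = f(L/D_h)(ρV²/2) = 0.01623·4.83/0.3705·35.44 = 7.496 Pa.

ΔP ≈ 7.50 Pa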